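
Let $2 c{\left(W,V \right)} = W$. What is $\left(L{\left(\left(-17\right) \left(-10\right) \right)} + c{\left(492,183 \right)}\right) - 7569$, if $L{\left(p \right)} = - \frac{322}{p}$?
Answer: $- \frac{622616}{85} \approx -7324.9$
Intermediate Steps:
$c{\left(W,V \right)} = \frac{W}{2}$
$\left(L{\left(\left(-17\right) \left(-10\right) \right)} + c{\left(492,183 \right)}\right) - 7569 = \left(- \frac{322}{\left(-17\right) \left(-10\right)} + \frac{1}{2} \cdot 492\right) - 7569 = \left(- \frac{322}{170} + 246\right) - 7569 = \left(\left(-322\right) \frac{1}{170} + 246\right) - 7569 = \left(- \frac{161}{85} + 246\right) - 7569 = \frac{20749}{85} - 7569 = - \frac{622616}{85}$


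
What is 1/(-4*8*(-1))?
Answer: 1/32 ≈ 0.031250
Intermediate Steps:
1/(-4*8*(-1)) = 1/(-32*(-1)) = 1/32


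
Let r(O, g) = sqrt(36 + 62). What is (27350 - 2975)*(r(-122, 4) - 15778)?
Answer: -384588750 + 170625*sqrt(2) ≈ -3.8435e+8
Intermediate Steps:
r(O, g) = 7*sqrt(2) (r(O, g) = sqrt(98) = 7*sqrt(2))
(27350 - 2975)*(r(-122, 4) - 15778) = (27350 - 2975)*(7*sqrt(2) - 15778) = 24375*(-15778 + 7*sqrt(2)) = -384588750 + 170625*sqrt(2)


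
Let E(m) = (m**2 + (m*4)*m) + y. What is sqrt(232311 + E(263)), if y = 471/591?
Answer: sqrt(22437687133)/197 ≈ 760.37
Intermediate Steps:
y = 157/197 (y = 471*(1/591) = 157/197 ≈ 0.79695)
E(m) = 157/197 + 5*m**2 (E(m) = (m**2 + (m*4)*m) + 157/197 = (m**2 + (4*m)*m) + 157/197 = (m**2 + 4*m**2) + 157/197 = 5*m**2 + 157/197 = 157/197 + 5*m**2)
sqrt(232311 + E(263)) = sqrt(232311 + (157/197 + 5*263**2)) = sqrt(232311 + (157/197 + 5*69169)) = sqrt(232311 + (157/197 + 345845)) = sqrt(232311 + 68131622/197) = sqrt(113896889/197) = sqrt(22437687133)/197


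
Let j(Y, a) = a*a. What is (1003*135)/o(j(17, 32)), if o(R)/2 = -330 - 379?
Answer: -135405/1418 ≈ -95.490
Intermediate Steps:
j(Y, a) = a²
o(R) = -1418 (o(R) = 2*(-330 - 379) = 2*(-709) = -1418)
(1003*135)/o(j(17, 32)) = (1003*135)/(-1418) = 135405*(-1/1418) = -135405/1418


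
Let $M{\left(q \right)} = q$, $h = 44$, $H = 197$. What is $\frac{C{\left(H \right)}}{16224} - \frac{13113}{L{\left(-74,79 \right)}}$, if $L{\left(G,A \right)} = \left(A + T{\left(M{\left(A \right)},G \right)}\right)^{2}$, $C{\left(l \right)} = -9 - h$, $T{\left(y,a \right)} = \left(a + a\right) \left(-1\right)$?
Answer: $- \frac{215476349}{836006496} \approx -0.25774$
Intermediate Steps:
$T{\left(y,a \right)} = - 2 a$ ($T{\left(y,a \right)} = 2 a \left(-1\right) = - 2 a$)
$C{\left(l \right)} = -53$ ($C{\left(l \right)} = -9 - 44 = -53$)
$L{\left(G,A \right)} = \left(A - 2 G\right)^{2}$
$\frac{C{\left(H \right)}}{16224} - \frac{13113}{L{\left(-74,79 \right)}} = - \frac{53}{16224} - \frac{13113}{\left(79 - -148\right)^{2}} = \left(-53\right) \frac{1}{16224} - \frac{13113}{\left(79 + 148\right)^{2}} = - \frac{53}{16224} - \frac{13113}{227^{2}} = - \frac{53}{16224} - \frac{13113}{51529} = - \frac{215476349}{836006496}$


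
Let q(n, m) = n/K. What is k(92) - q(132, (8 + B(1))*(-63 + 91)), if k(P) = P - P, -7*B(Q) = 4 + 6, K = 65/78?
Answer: -792/5 ≈ -158.40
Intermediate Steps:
K = ⅚ (K = 65*(1/78) = ⅚ ≈ 0.83333)
B(Q) = -10/7 (B(Q) = -(4 + 6)/7 = -⅐*10 = -10/7)
k(P) = 0
q(n, m) = 6*n/5 (q(n, m) = n/(⅚) = n*(6/5) = 6*n/5)
k(92) - q(132, (8 + B(1))*(-63 + 91)) = 0 - 6*132/5 = 0 - 1*792/5 = 0 - 792/5 = -792/5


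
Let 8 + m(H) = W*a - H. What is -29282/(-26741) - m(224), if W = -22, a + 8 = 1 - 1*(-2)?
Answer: 27204/221 ≈ 123.09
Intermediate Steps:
a = -5 (a = -8 + (1 - 1*(-2)) = -8 + (1 + 2) = -8 + 3 = -5)
m(H) = 102 - H (m(H) = -8 + (-22*(-5) - H) = -8 + (110 - H) = 102 - H)
-29282/(-26741) - m(224) = -29282/(-26741) - (102 - 1*224) = -29282*(-1/26741) - (102 - 224) = 242/221 - 1*(-122) = 242/221 + 122 = 27204/221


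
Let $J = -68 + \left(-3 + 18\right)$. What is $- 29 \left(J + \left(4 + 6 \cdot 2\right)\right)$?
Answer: $1073$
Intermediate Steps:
$J = -53$ ($J = -68 + 15 = -53$)
$- 29 \left(J + \left(4 + 6 \cdot 2\right)\right) = - 29 \left(-53 + \left(4 + 6 \cdot 2\right)\right) = - 29 \left(-53 + \left(4 + 12\right)\right) = - 29 \left(-53 + 16\right) = \left(-29\right) \left(-37\right) = 1073$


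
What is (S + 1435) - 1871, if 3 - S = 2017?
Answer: -2450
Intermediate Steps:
S = -2014 (S = 3 - 1*2017 = 3 - 2017 = -2014)
(S + 1435) - 1871 = (-2014 + 1435) - 1871 = -579 - 1871 = -2450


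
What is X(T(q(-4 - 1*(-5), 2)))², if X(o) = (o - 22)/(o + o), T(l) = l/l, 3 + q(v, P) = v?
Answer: 441/4 ≈ 110.25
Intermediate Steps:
q(v, P) = -3 + v
T(l) = 1
X(o) = (-22 + o)/(2*o) (X(o) = (-22 + o)/((2*o)) = (-22 + o)*(1/(2*o)) = (-22 + o)/(2*o))
X(T(q(-4 - 1*(-5), 2)))² = ((½)*(-22 + 1)/1)² = ((½)*1*(-21))² = (-21/2)² = 441/4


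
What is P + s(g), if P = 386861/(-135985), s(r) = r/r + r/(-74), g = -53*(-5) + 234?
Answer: -86421339/10062890 ≈ -8.5881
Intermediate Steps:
g = 499 (g = 265 + 234 = 499)
s(r) = 1 - r/74 (s(r) = 1 + r*(-1/74) = 1 - r/74)
P = -386861/135985 (P = 386861*(-1/135985) = -386861/135985 ≈ -2.8449)
P + s(g) = -386861/135985 + (1 - 1/74*499) = -386861/135985 + (1 - 499/74) = -386861/135985 - 425/74 = -86421339/10062890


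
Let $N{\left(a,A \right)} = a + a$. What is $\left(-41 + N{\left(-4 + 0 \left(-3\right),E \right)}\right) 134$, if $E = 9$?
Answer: $-6566$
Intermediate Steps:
$N{\left(a,A \right)} = 2 a$
$\left(-41 + N{\left(-4 + 0 \left(-3\right),E \right)}\right) 134 = \left(-41 + 2 \left(-4 + 0 \left(-3\right)\right)\right) 134 = \left(-41 + 2 \left(-4 + 0\right)\right) 134 = \left(-41 + 2 \left(-4\right)\right) 134 = \left(-41 - 8\right) 134 = \left(-49\right) 134 = -6566$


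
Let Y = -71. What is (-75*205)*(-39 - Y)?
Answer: -492000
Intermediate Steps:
(-75*205)*(-39 - Y) = (-75*205)*(-39 - 1*(-71)) = -15375*(-39 + 71) = -15375*32 = -492000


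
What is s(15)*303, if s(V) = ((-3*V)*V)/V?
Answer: -13635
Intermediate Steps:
s(V) = -3*V (s(V) = (-3*V**2)/V = -3*V)
s(15)*303 = -3*15*303 = -45*303 = -13635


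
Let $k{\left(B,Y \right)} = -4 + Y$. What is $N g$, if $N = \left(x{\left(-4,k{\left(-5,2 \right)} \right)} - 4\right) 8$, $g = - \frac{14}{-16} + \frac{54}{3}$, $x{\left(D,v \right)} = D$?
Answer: $-1208$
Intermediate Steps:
$g = \frac{151}{8}$ ($g = \left(-14\right) \left(- \frac{1}{16}\right) + 54 \cdot \frac{1}{3} = \frac{7}{8} + 18 = \frac{151}{8} \approx 18.875$)
$N = -64$ ($N = \left(-4 - 4\right) 8 = \left(-8\right) 8 = -64$)
$N g = \left(-64\right) \frac{151}{8} = -1208$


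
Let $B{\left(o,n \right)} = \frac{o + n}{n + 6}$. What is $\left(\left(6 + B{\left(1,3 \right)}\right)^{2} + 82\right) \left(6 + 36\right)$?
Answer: $\frac{140084}{27} \approx 5188.3$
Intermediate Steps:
$B{\left(o,n \right)} = \frac{n + o}{6 + n}$
$\left(\left(6 + B{\left(1,3 \right)}\right)^{2} + 82\right) \left(6 + 36\right) = \left(\left(6 + \frac{3 + 1}{6 + 3}\right)^{2} + 82\right) \left(6 + 36\right) = \left(\left(6 + \frac{1}{9} \cdot 4\right)^{2} + 82\right) 42 = \left(\left(6 + \frac{4}{9}\right)^{2} + 82\right) 42 = \left(\left(\frac{58}{9}\right)^{2} + 82\right) 42 = \left(\frac{3364}{81} + 82\right) 42 = \frac{10006}{81} \cdot 42 = \frac{140084}{27}$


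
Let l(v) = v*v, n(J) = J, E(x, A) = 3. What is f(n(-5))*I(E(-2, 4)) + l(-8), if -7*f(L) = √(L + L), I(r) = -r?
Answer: 64 + 3*I*√10/7 ≈ 64.0 + 1.3553*I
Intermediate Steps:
f(L) = -√2*√L/7 (f(L) = -√(L + L)/7 = -√2*√L/7)
l(v) = v²
f(n(-5))*I(E(-2, 4)) + l(-8) = (-√2*√(-5)/7)*(-1*3) + (-8)² = -√2*I*√5/7*(-3) + 64 = -I*√10/7*(-3) + 64 = 3*I*√10/7 + 64 = 64 + 3*I*√10/7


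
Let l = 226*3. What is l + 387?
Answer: 1065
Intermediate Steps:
l = 678
l + 387 = 678 + 387 = 1065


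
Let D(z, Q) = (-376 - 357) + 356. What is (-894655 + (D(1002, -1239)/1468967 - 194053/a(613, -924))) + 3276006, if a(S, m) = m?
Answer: 3232553512906211/1357325508 ≈ 2.3816e+6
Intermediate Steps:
D(z, Q) = -377 (D(z, Q) = -733 + 356 = -377)
(-894655 + (D(1002, -1239)/1468967 - 194053/a(613, -924))) + 3276006 = (-894655 + (-377/1468967 - 194053/(-924))) + 3276006 = (-894655 + (-377*1/1468967 - 194053*(-1/924))) + 3276006 = (-894655 + (-377/1468967 + 194053/924)) + 3276006 = (-894655 + 285057104903/1357325508) + 3276006 = -1214052995254837/1357325508 + 3276006 = 3232553512906211/1357325508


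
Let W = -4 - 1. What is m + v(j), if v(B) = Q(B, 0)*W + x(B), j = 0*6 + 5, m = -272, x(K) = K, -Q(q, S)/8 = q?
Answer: -67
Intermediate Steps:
Q(q, S) = -8*q
W = -5
j = 5 (j = 0 + 5 = 5)
v(B) = 41*B (v(B) = -8*B*(-5) + B = 40*B + B = 41*B)
m + v(j) = -272 + 41*5 = -272 + 205 = -67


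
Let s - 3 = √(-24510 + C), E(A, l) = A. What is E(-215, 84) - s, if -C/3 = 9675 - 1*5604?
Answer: -218 - I*√36723 ≈ -218.0 - 191.63*I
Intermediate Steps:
C = -12213 (C = -3*(9675 - 1*5604) = -3*(9675 - 5604) = -3*4071 = -12213)
s = 3 + I*√36723 (s = 3 + √(-24510 - 12213) = 3 + √(-36723) = 3 + I*√36723 ≈ 3.0 + 191.63*I)
E(-215, 84) - s = -215 - (3 + I*√36723) = -215 + (-3 - I*√36723) = -218 - I*√36723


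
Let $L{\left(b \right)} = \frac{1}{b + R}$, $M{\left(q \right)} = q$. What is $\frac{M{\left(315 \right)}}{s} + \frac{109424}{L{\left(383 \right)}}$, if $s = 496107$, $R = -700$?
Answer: $- \frac{1912073991149}{55123} \approx -3.4687 \cdot 10^{7}$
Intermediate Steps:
$L{\left(b \right)} = \frac{1}{-700 + b}$ ($L{\left(b \right)} = \frac{1}{b - 700} = \frac{1}{-700 + b}$)
$\frac{M{\left(315 \right)}}{s} + \frac{109424}{L{\left(383 \right)}} = \frac{315}{496107} + \frac{109424}{\frac{1}{-700 + 383}} = 315 \cdot \frac{1}{496107} + \frac{109424}{\frac{1}{-317}} = \frac{35}{55123} + \frac{109424}{- \frac{1}{317}} = \frac{35}{55123} + 109424 \left(-317\right) = \frac{35}{55123} - 34687408 = - \frac{1912073991149}{55123}$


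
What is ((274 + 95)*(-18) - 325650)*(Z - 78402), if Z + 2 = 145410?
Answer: -22265557752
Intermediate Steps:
Z = 145408 (Z = -2 + 145410 = 145408)
((274 + 95)*(-18) - 325650)*(Z - 78402) = ((274 + 95)*(-18) - 325650)*(145408 - 78402) = (369*(-18) - 325650)*67006 = (-6642 - 325650)*67006 = -332292*67006 = -22265557752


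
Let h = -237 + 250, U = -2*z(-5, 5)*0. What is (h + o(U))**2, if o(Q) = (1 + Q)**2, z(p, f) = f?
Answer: 196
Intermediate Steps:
U = 0 (U = -2*5*0 = -10*0 = 0)
h = 13
(h + o(U))**2 = (13 + (1 + 0)**2)**2 = (13 + 1**2)**2 = (13 + 1)**2 = 14**2 = 196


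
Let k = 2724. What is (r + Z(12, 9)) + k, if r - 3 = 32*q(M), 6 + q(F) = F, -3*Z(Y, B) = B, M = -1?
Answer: 2500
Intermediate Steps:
Z(Y, B) = -B/3
q(F) = -6 + F
r = -221 (r = 3 + 32*(-6 - 1) = 3 + 32*(-7) = 3 - 224 = -221)
(r + Z(12, 9)) + k = (-221 - ⅓*9) + 2724 = (-221 - 3) + 2724 = -224 + 2724 = 2500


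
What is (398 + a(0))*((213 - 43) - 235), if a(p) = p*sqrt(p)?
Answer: -25870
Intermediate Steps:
a(p) = p**(3/2)
(398 + a(0))*((213 - 43) - 235) = (398 + 0**(3/2))*((213 - 43) - 235) = (398 + 0)*(170 - 235) = 398*(-65) = -25870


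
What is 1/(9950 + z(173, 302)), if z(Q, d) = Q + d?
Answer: 1/10425 ≈ 9.5923e-5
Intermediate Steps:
1/(9950 + z(173, 302)) = 1/(9950 + (173 + 302)) = 1/(9950 + 475) = 1/10425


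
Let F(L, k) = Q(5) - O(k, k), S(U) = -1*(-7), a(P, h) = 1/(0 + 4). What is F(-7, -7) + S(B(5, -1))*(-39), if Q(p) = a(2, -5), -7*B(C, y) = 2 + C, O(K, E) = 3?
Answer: -1103/4 ≈ -275.75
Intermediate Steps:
a(P, h) = 1/4
B(C, y) = -2/7 - C/7 (B(C, y) = -(2 + C)/7 = -2/7 - C/7)
Q(p) = 1/4
S(U) = 7
F(L, k) = -11/4 (F(L, k) = 1/4 - 1*3 = 1/4 - 3 = -11/4)
F(-7, -7) + S(B(5, -1))*(-39) = -11/4 + 7*(-39) = -11/4 - 273 = -1103/4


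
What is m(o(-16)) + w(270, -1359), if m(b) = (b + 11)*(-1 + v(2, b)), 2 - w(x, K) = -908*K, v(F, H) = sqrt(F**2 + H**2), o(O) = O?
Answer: -1233965 - 10*sqrt(65) ≈ -1.2340e+6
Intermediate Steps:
w(x, K) = 2 + 908*K (w(x, K) = 2 - (-908)*K = 2 + 908*K)
m(b) = (-1 + sqrt(4 + b**2))*(11 + b) (m(b) = (b + 11)*(-1 + sqrt(2**2 + b**2)) = (11 + b)*(-1 + sqrt(4 + b**2)) = (-1 + sqrt(4 + b**2))*(11 + b))
m(o(-16)) + w(270, -1359) = (-11 - 1*(-16) + 11*sqrt(4 + (-16)**2) - 16*sqrt(4 + (-16)**2)) + (2 + 908*(-1359)) = (-11 + 16 + 11*sqrt(4 + 256) - 16*sqrt(4 + 256)) + (2 - 1233972) = (-11 + 16 + 11*sqrt(260) - 32*sqrt(65)) - 1233970 = (-11 + 16 + 11*(2*sqrt(65)) - 32*sqrt(65)) - 1233970 = (-11 + 16 + 22*sqrt(65) - 32*sqrt(65)) - 1233970 = (5 - 10*sqrt(65)) - 1233970 = -1233965 - 10*sqrt(65)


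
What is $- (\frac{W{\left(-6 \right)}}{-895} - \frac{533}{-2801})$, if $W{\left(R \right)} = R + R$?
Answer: $- \frac{510647}{2506895} \approx -0.2037$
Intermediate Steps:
$W{\left(R \right)} = 2 R$
$- (\frac{W{\left(-6 \right)}}{-895} - \frac{533}{-2801}) = - (\frac{2 \left(-6\right)}{-895} - \frac{533}{-2801}) = - (\left(-12\right) \left(- \frac{1}{895}\right) - - \frac{533}{2801}) = - (\frac{12}{895} + \frac{533}{2801}) = \left(-1\right) \frac{510647}{2506895} = - \frac{510647}{2506895}$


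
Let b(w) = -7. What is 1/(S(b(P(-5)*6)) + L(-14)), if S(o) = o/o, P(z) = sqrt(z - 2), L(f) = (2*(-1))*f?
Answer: 1/29 ≈ 0.034483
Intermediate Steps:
L(f) = -2*f
P(z) = sqrt(-2 + z)
S(o) = 1
1/(S(b(P(-5)*6)) + L(-14)) = 1/(1 - 2*(-14)) = 1/(1 + 28) = 1/29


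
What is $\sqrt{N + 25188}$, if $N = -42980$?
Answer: $8 i \sqrt{278} \approx 133.39 i$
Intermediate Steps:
$\sqrt{N + 25188} = \sqrt{-42980 + 25188} = \sqrt{-17792} = 8 i \sqrt{278}$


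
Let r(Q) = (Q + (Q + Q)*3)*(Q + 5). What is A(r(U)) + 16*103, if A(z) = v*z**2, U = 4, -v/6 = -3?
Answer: 1144720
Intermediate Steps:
v = 18 (v = -6*(-3) = 18)
r(Q) = 7*Q*(5 + Q) (r(Q) = (Q + (2*Q)*3)*(5 + Q) = (Q + 6*Q)*(5 + Q) = (7*Q)*(5 + Q) = 7*Q*(5 + Q))
A(z) = 18*z**2
A(r(U)) + 16*103 = 18*(7*4*(5 + 4))**2 + 16*103 = 18*(7*4*9)**2 + 1648 = 18*252**2 + 1648 = 18*63504 + 1648 = 1143072 + 1648 = 1144720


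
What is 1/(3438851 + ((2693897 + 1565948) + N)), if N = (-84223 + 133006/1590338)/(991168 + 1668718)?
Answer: 1057529445367/8141597677443415340 ≈ 1.2989e-7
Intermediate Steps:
N = -33485726092/1057529445367 (N = (-84223 + 133006*(1/1590338))/2659886 = (-84223 + 66503/795169)*(1/2659886) = -66971452184/795169*1/2659886 = -33485726092/1057529445367 ≈ -0.031664)
1/(3438851 + ((2693897 + 1565948) + N)) = 1/(3438851 + ((2693897 + 1565948) - 33485726092/1057529445367)) = 1/(3438851 + (4259845 - 33485726092/1057529445367)) = 1/(3438851 + 4504911486713662023/1057529445367) = 1/(8141597677443415340/1057529445367) = 1057529445367/8141597677443415340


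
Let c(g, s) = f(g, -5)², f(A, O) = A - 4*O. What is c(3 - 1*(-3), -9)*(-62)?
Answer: -41912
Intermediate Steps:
c(g, s) = (20 + g)² (c(g, s) = (g - 4*(-5))² = (g + 20)² = (20 + g)²)
c(3 - 1*(-3), -9)*(-62) = (20 + (3 - 1*(-3)))²*(-62) = (20 + (3 + 3))²*(-62) = (20 + 6)²*(-62) = 26²*(-62) = 676*(-62) = -41912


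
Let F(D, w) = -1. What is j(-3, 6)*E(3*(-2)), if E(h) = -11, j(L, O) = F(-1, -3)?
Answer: 11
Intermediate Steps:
j(L, O) = -1
j(-3, 6)*E(3*(-2)) = -1*(-11) = 11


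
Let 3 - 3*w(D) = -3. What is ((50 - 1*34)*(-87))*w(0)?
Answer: -2784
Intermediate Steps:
w(D) = 2 (w(D) = 1 - 1/3*(-3) = 1 + 1 = 2)
((50 - 1*34)*(-87))*w(0) = ((50 - 1*34)*(-87))*2 = ((50 - 34)*(-87))*2 = (16*(-87))*2 = -1392*2 = -2784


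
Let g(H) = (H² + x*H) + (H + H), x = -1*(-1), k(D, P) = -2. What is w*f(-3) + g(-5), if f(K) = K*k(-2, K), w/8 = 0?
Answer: 10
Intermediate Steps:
w = 0 (w = 8*0 = 0)
x = 1
f(K) = -2*K (f(K) = K*(-2) = -2*K)
g(H) = H² + 3*H (g(H) = (H² + 1*H) + (H + H) = (H² + H) + 2*H = (H + H²) + 2*H = H² + 3*H)
w*f(-3) + g(-5) = 0*(-2*(-3)) - 5*(3 - 5) = 0*6 - 5*(-2) = 0 + 10 = 10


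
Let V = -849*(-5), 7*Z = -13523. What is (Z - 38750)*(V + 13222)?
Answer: -4974129991/7 ≈ -7.1059e+8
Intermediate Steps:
Z = -13523/7 (Z = (⅐)*(-13523) = -13523/7 ≈ -1931.9)
V = 4245
(Z - 38750)*(V + 13222) = (-13523/7 - 38750)*(4245 + 13222) = -284773/7*17467 = -4974129991/7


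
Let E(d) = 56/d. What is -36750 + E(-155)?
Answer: -5696306/155 ≈ -36750.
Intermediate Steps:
-36750 + E(-155) = -36750 + 56/(-155) = -36750 + 56*(-1/155) = -36750 - 56/155 = -5696306/155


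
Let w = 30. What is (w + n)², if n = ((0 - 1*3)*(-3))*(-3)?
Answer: 9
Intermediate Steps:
n = -27 (n = ((0 - 3)*(-3))*(-3) = -3*(-3)*(-3) = 9*(-3) = -27)
(w + n)² = (30 - 27)² = 3² = 9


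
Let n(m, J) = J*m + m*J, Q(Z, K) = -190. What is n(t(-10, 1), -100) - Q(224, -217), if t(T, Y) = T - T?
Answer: 190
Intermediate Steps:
t(T, Y) = 0
n(m, J) = 2*J*m (n(m, J) = J*m + J*m = 2*J*m)
n(t(-10, 1), -100) - Q(224, -217) = 2*(-100)*0 - 1*(-190) = 0 + 190 = 190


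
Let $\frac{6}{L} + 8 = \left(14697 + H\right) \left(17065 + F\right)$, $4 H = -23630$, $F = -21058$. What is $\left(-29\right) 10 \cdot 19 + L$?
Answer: $- \frac{386763226142}{70192963} \approx -5510.0$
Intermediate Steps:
$H = - \frac{11815}{2}$ ($H = \frac{1}{4} \left(-23630\right) = - \frac{11815}{2} \approx -5907.5$)
$L = - \frac{12}{70192963}$ ($L = \frac{6}{-8 + \left(14697 - \frac{11815}{2}\right) \left(17065 - 21058\right)} = \frac{6}{-8 + \frac{17579}{2} \left(-3993\right)} = \frac{6}{-8 - \frac{70192947}{2}} = \frac{6}{- \frac{70192963}{2}} = 6 \left(- \frac{2}{70192963}\right) = - \frac{12}{70192963} \approx -1.7096 \cdot 10^{-7}$)
$\left(-29\right) 10 \cdot 19 + L = \left(-29\right) 10 \cdot 19 - \frac{12}{70192963} = \left(-290\right) 19 - \frac{12}{70192963} = -5510 - \frac{12}{70192963} = - \frac{386763226142}{70192963}$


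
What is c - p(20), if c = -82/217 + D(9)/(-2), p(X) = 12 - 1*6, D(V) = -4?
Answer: -950/217 ≈ -4.3779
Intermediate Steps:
p(X) = 6 (p(X) = 12 - 6 = 6)
c = 352/217 (c = -82/217 - 4/(-2) = -82*1/217 - 4*(-1/2) = -82/217 + 2 = 352/217 ≈ 1.6221)
c - p(20) = 352/217 - 1*6 = 352/217 - 6 = -950/217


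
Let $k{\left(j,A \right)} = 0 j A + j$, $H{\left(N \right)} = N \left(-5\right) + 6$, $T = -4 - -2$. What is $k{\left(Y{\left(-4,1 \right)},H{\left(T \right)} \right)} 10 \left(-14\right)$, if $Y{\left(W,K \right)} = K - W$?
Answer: $-700$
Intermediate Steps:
$T = -2$ ($T = -4 + 2 = -2$)
$H{\left(N \right)} = 6 - 5 N$ ($H{\left(N \right)} = - 5 N + 6 = 6 - 5 N$)
$k{\left(j,A \right)} = j$ ($k{\left(j,A \right)} = 0 A + j = 0 + j = j$)
$k{\left(Y{\left(-4,1 \right)},H{\left(T \right)} \right)} 10 \left(-14\right) = \left(1 - -4\right) 10 \left(-14\right) = \left(1 + 4\right) 10 \left(-14\right) = 5 \cdot 10 \left(-14\right) = 50 \left(-14\right) = -700$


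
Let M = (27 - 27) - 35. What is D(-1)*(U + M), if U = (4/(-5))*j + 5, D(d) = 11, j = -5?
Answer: -286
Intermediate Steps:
U = 9 (U = (4/(-5))*(-5) + 5 = (4*(-⅕))*(-5) + 5 = -⅘*(-5) + 5 = 4 + 5 = 9)
M = -35 (M = 0 - 35 = -35)
D(-1)*(U + M) = 11*(9 - 35) = 11*(-26) = -286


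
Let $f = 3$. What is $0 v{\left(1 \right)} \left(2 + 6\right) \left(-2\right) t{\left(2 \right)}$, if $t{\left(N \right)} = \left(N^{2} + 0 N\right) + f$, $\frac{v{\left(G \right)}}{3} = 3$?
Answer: $0$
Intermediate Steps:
$v{\left(G \right)} = 9$ ($v{\left(G \right)} = 3 \cdot 3 = 9$)
$t{\left(N \right)} = 3 + N^{2}$ ($t{\left(N \right)} = \left(N^{2} + 0 N\right) + 3 = \left(N^{2} + 0\right) + 3 = N^{2} + 3 = 3 + N^{2}$)
$0 v{\left(1 \right)} \left(2 + 6\right) \left(-2\right) t{\left(2 \right)} = 0 \cdot 9 \left(2 + 6\right) \left(-2\right) \left(3 + 2^{2}\right) = 0 \cdot 8 \left(-2\right) \left(3 + 4\right) = 0 \left(-16\right) 7 = 0 \cdot 7 = 0$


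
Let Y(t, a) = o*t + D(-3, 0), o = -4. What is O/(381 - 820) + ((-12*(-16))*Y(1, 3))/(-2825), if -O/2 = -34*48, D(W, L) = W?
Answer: -8630784/1240175 ≈ -6.9593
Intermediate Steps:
Y(t, a) = -3 - 4*t (Y(t, a) = -4*t - 3 = -3 - 4*t)
O = 3264 (O = -(-68)*48 = -2*(-1632) = 3264)
O/(381 - 820) + ((-12*(-16))*Y(1, 3))/(-2825) = 3264/(381 - 820) + ((-12*(-16))*(-3 - 4*1))/(-2825) = 3264/(-439) + (192*(-3 - 4))*(-1/2825) = 3264*(-1/439) + (192*(-7))*(-1/2825) = -3264/439 - 1344*(-1/2825) = -3264/439 + 1344/2825 = -8630784/1240175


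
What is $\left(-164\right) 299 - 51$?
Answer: $-49087$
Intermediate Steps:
$\left(-164\right) 299 - 51 = -49036 - 51 = -49087$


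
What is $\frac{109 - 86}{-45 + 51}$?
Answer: $\frac{23}{6} \approx 3.8333$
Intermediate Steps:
$\frac{109 - 86}{-45 + 51} = \frac{1}{6} \cdot 23 = \frac{23}{6}$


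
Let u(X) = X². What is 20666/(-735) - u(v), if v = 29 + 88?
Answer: -10082081/735 ≈ -13717.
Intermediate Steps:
v = 117
20666/(-735) - u(v) = 20666/(-735) - 1*117² = 20666*(-1/735) - 1*13689 = -20666/735 - 13689 = -10082081/735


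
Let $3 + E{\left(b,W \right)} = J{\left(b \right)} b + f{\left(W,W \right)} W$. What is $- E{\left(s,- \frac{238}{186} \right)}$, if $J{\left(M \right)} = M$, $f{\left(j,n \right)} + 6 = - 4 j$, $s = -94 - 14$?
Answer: $- \frac{100865747}{8649} \approx -11662.0$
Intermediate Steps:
$s = -108$
$f{\left(j,n \right)} = -6 - 4 j$
$E{\left(b,W \right)} = -3 + b^{2} + W \left(-6 - 4 W\right)$ ($E{\left(b,W \right)} = -3 + \left(b b + \left(-6 - 4 W\right) W\right) = -3 + \left(b^{2} + W \left(-6 - 4 W\right)\right) = -3 + b^{2} + W \left(-6 - 4 W\right)$)
$- E{\left(s,- \frac{238}{186} \right)} = - (-3 + \left(-108\right)^{2} - 2 \left(- \frac{238}{186}\right) \left(3 + 2 \left(- \frac{238}{186}\right)\right)) = - (-3 + 11664 - 2 \left(\left(-238\right) \frac{1}{186}\right) \left(3 + 2 \left(\left(-238\right) \frac{1}{186}\right)\right)) = - (-3 + 11664 - - \frac{238 \left(3 + 2 \left(- \frac{119}{93}\right)\right)}{93}) = - (-3 + 11664 - - \frac{238 \left(3 - \frac{238}{93}\right)}{93}) = - (-3 + 11664 - \left(- \frac{238}{93}\right) \frac{41}{93}) = - (-3 + 11664 + \frac{9758}{8649}) = \left(-1\right) \frac{100865747}{8649} = - \frac{100865747}{8649}$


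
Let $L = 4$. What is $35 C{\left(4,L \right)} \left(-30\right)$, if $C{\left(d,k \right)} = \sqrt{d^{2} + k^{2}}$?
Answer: $- 4200 \sqrt{2} \approx -5939.7$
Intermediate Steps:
$35 C{\left(4,L \right)} \left(-30\right) = 35 \sqrt{4^{2} + 4^{2}} \left(-30\right) = 35 \sqrt{16 + 16} \left(-30\right) = 35 \sqrt{32} \left(-30\right) = 35 \cdot 4 \sqrt{2} \left(-30\right) = 140 \sqrt{2} \left(-30\right) = - 4200 \sqrt{2}$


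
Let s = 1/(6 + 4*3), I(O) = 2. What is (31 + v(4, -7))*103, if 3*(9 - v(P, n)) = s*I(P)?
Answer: 111137/27 ≈ 4116.2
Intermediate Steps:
s = 1/18 (s = 1/(6 + 12) = 1/18 ≈ 0.055556)
v(P, n) = 242/27 (v(P, n) = 9 - 2/54 = 9 - 1/3*1/9 = 9 - 1/27 = 242/27)
(31 + v(4, -7))*103 = (31 + 242/27)*103 = (1079/27)*103 = 111137/27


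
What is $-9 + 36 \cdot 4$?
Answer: $135$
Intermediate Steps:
$-9 + 36 \cdot 4 = -9 + 144 = 135$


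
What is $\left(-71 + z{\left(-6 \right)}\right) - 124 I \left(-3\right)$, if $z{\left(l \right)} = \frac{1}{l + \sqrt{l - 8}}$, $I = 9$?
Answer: $\frac{81922}{25} - \frac{i \sqrt{14}}{50} \approx 3276.9 - 0.074833 i$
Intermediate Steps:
$z{\left(l \right)} = \frac{1}{l + \sqrt{-8 + l}}$
$\left(-71 + z{\left(-6 \right)}\right) - 124 I \left(-3\right) = \left(-71 + \frac{1}{-6 + \sqrt{-8 - 6}}\right) - 124 \cdot 9 \left(-3\right) = \left(-71 + \frac{1}{-6 + \sqrt{-14}}\right) - -3348 = \left(-71 + \frac{1}{-6 + i \sqrt{14}}\right) + 3348 = 3277 + \frac{1}{-6 + i \sqrt{14}}$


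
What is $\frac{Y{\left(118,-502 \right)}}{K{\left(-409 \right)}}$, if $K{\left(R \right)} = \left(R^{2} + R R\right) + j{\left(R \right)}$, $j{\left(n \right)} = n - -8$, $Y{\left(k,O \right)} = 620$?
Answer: $\frac{620}{334161} \approx 0.0018554$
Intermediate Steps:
$j{\left(n \right)} = 8 + n$ ($j{\left(n \right)} = n + 8 = 8 + n$)
$K{\left(R \right)} = 8 + R + 2 R^{2}$ ($K{\left(R \right)} = \left(R^{2} + R R\right) + \left(8 + R\right) = \left(R^{2} + R^{2}\right) + \left(8 + R\right) = 2 R^{2} + \left(8 + R\right) = 8 + R + 2 R^{2}$)
$\frac{Y{\left(118,-502 \right)}}{K{\left(-409 \right)}} = \frac{620}{8 - 409 + 2 \left(-409\right)^{2}} = \frac{620}{8 - 409 + 2 \cdot 167281} = \frac{620}{8 - 409 + 334562} = \frac{620}{334161}$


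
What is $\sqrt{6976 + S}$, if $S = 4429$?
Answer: $\sqrt{11405} \approx 106.79$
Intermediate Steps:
$\sqrt{6976 + S} = \sqrt{6976 + 4429} = \sqrt{11405}$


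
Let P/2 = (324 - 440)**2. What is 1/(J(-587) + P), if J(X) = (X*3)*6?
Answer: 1/16346 ≈ 6.1177e-5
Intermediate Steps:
J(X) = 18*X (J(X) = (3*X)*6 = 18*X)
P = 26912 (P = 2*(324 - 440)**2 = 2*(-116)**2 = 2*13456 = 26912)
1/(J(-587) + P) = 1/(18*(-587) + 26912) = 1/(-10566 + 26912) = 1/16346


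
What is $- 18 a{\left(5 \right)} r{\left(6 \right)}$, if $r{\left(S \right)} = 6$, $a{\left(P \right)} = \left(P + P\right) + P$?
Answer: $-1620$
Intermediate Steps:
$a{\left(P \right)} = 3 P$ ($a{\left(P \right)} = 2 P + P = 3 P$)
$- 18 a{\left(5 \right)} r{\left(6 \right)} = - 18 \cdot 3 \cdot 5 \cdot 6 = \left(-18\right) 15 \cdot 6 = \left(-270\right) 6 = -1620$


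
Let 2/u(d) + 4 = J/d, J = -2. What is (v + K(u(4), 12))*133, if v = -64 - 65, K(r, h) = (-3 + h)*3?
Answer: -13566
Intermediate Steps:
u(d) = 2/(-4 - 2/d)
K(r, h) = -9 + 3*h
v = -129
(v + K(u(4), 12))*133 = (-129 + (-9 + 3*12))*133 = (-129 + (-9 + 36))*133 = (-129 + 27)*133 = -102*133 = -13566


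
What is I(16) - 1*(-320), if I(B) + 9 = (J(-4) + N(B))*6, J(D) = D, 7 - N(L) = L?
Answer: 233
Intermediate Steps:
N(L) = 7 - L
I(B) = 9 - 6*B (I(B) = -9 + (-4 + (7 - B))*6 = -9 + (3 - B)*6 = -9 + (18 - 6*B) = 9 - 6*B)
I(16) - 1*(-320) = (9 - 6*16) - 1*(-320) = (9 - 96) + 320 = -87 + 320 = 233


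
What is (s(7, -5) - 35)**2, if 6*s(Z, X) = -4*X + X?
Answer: 4225/4 ≈ 1056.3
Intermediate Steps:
s(Z, X) = -X/2 (s(Z, X) = (-4*X + X)/6 = (-3*X)/6 = -X/2)
(s(7, -5) - 35)**2 = (-1/2*(-5) - 35)**2 = (5/2 - 35)**2 = (-65/2)**2 = 4225/4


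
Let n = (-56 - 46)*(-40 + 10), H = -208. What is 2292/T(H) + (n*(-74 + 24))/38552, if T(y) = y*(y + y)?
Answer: -410950713/104244608 ≈ -3.9422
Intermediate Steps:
T(y) = 2*y² (T(y) = y*(2*y) = 2*y²)
n = 3060 (n = -102*(-30) = 3060)
2292/T(H) + (n*(-74 + 24))/38552 = 2292/((2*(-208)²)) + (3060*(-74 + 24))/38552 = 2292/((2*43264)) + (3060*(-50))*(1/38552) = 2292/86528 - 153000*1/38552 = 2292*(1/86528) - 19125/4819 = 573/21632 - 19125/4819 = -410950713/104244608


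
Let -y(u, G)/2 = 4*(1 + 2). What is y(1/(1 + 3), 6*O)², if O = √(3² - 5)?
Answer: 576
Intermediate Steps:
O = 2 (O = √(9 - 5) = √4 = 2)
y(u, G) = -24 (y(u, G) = -8*(1 + 2) = -8*3 = -2*12 = -24)
y(1/(1 + 3), 6*O)² = (-24)² = 576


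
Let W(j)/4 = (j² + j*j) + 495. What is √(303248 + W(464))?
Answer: 2*√506899 ≈ 1423.9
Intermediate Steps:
W(j) = 1980 + 8*j² (W(j) = 4*((j² + j*j) + 495) = 4*((j² + j²) + 495) = 4*(2*j² + 495) = 4*(495 + 2*j²) = 1980 + 8*j²)
√(303248 + W(464)) = √(303248 + (1980 + 8*464²)) = √(303248 + (1980 + 8*215296)) = √(303248 + (1980 + 1722368)) = √(303248 + 1724348) = √2027596 = 2*√506899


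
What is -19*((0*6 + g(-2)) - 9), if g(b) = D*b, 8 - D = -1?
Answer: 513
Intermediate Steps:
D = 9 (D = 8 - 1*(-1) = 8 + 1 = 9)
g(b) = 9*b
-19*((0*6 + g(-2)) - 9) = -19*((0*6 + 9*(-2)) - 9) = -19*((0 - 18) - 9) = -19*(-18 - 9) = -19*(-27) = 513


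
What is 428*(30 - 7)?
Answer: 9844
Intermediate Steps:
428*(30 - 7) = 428*23 = 9844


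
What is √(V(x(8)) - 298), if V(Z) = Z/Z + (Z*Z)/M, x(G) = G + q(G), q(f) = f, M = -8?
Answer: I*√329 ≈ 18.138*I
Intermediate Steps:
x(G) = 2*G (x(G) = G + G = 2*G)
V(Z) = 1 - Z²/8 (V(Z) = Z/Z + (Z*Z)/(-8) = 1 + Z²*(-⅛) = 1 - Z²/8)
√(V(x(8)) - 298) = √((1 - (2*8)²/8) - 298) = √((1 - ⅛*16²) - 298) = √((1 - ⅛*256) - 298) = √((1 - 32) - 298) = √(-31 - 298) = √(-329) = I*√329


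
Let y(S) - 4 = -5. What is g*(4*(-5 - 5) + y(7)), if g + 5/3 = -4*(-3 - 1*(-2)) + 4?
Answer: -779/3 ≈ -259.67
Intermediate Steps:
g = 19/3 (g = -5/3 + (-4*(-3 - 1*(-2)) + 4) = -5/3 + (-4*(-3 + 2) + 4) = -5/3 + (-4*(-1) + 4) = -5/3 + (4 + 4) = -5/3 + 8 = 19/3 ≈ 6.3333)
y(S) = -1 (y(S) = 4 - 5 = -1)
g*(4*(-5 - 5) + y(7)) = 19*(4*(-5 - 5) - 1)/3 = 19*(4*(-10) - 1)/3 = 19*(-40 - 1)/3 = (19/3)*(-41) = -779/3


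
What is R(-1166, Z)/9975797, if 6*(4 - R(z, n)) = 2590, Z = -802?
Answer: -1283/29927391 ≈ -4.2870e-5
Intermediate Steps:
R(z, n) = -1283/3 (R(z, n) = 4 - ⅙*2590 = 4 - 1295/3 = -1283/3)
R(-1166, Z)/9975797 = -1283/3/9975797 = -1283/3*1/9975797 = -1283/29927391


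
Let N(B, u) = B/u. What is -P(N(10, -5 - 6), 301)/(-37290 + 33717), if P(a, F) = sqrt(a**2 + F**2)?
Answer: sqrt(10962821)/39303 ≈ 0.084243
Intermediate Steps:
P(a, F) = sqrt(F**2 + a**2)
-P(N(10, -5 - 6), 301)/(-37290 + 33717) = -sqrt(301**2 + (10/(-5 - 6))**2)/(-37290 + 33717) = -sqrt(90601 + (10/(-11))**2)/(-3573) = -sqrt(90601 + (10*(-1/11))**2)*(-1)/3573 = -sqrt(90601 + (-10/11)**2)*(-1)/3573 = -sqrt(90601 + 100/121)*(-1)/3573 = -sqrt(10962821/121)*(-1)/3573 = -sqrt(10962821)/11*(-1)/3573 = -(-1)*sqrt(10962821)/39303 = sqrt(10962821)/39303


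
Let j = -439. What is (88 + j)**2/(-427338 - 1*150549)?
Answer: -41067/192629 ≈ -0.21319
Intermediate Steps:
(88 + j)**2/(-427338 - 1*150549) = (88 - 439)**2/(-427338 - 1*150549) = (-351)**2/(-427338 - 150549) = 123201/(-577887) = 123201*(-1/577887) = -41067/192629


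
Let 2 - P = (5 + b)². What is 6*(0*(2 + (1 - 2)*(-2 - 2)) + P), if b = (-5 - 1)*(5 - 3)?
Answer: -282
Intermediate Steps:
b = -12 (b = -6*2 = -12)
P = -47 (P = 2 - (5 - 12)² = 2 - 1*(-7)² = 2 - 1*49 = 2 - 49 = -47)
6*(0*(2 + (1 - 2)*(-2 - 2)) + P) = 6*(0*(2 + (1 - 2)*(-2 - 2)) - 47) = 6*(0*(2 - 1*(-4)) - 47) = 6*(0*(2 + 4) - 47) = 6*(0*6 - 47) = 6*(0 - 47) = 6*(-47) = -282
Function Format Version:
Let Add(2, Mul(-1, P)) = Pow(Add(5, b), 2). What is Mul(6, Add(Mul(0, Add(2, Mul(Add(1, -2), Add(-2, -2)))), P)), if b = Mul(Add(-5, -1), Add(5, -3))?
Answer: -282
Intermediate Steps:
b = -12 (b = Mul(-6, 2) = -12)
P = -47 (P = Add(2, Mul(-1, Pow(Add(5, -12), 2))) = Add(2, Mul(-1, Pow(-7, 2))) = Add(2, Mul(-1, 49)) = Add(2, -49) = -47)
Mul(6, Add(Mul(0, Add(2, Mul(Add(1, -2), Add(-2, -2)))), P)) = Mul(6, Add(Mul(0, Add(2, Mul(Add(1, -2), Add(-2, -2)))), -47)) = Mul(6, Add(Mul(0, Add(2, Mul(-1, -4))), -47)) = Mul(6, Add(Mul(0, Add(2, 4)), -47)) = Mul(6, Add(Mul(0, 6), -47)) = Mul(6, Add(0, -47)) = Mul(6, -47) = -282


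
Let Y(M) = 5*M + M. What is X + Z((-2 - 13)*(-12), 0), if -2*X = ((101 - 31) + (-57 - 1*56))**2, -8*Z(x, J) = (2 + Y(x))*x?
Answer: -50539/2 ≈ -25270.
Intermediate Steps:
Y(M) = 6*M
Z(x, J) = -x*(2 + 6*x)/8 (Z(x, J) = -(2 + 6*x)*x/8 = -x*(2 + 6*x)/8)
X = -1849/2 (X = -((101 - 31) + (-57 - 1*56))**2/2 = -(70 + (-57 - 56))**2/2 = -(70 - 113)**2/2 = -1/2*(-43)**2 = -1/2*1849 = -1849/2 ≈ -924.50)
X + Z((-2 - 13)*(-12), 0) = -1849/2 - (-2 - 13)*(-12)*(1 + 3*((-2 - 13)*(-12)))/4 = -1849/2 - (-15*(-12))*(1 + 3*(-15*(-12)))/4 = -1849/2 - 1/4*180*(1 + 3*180) = -1849/2 - 1/4*180*(1 + 540) = -1849/2 - 1/4*180*541 = -1849/2 - 24345 = -50539/2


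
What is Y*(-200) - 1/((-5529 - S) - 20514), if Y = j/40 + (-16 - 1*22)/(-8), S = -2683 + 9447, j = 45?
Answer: -38548224/32807 ≈ -1175.0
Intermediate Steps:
S = 6764
Y = 47/8 (Y = 45/40 + (-16 - 1*22)/(-8) = 45*(1/40) + (-16 - 22)*(-⅛) = 9/8 - 38*(-⅛) = 9/8 + 19/4 = 47/8 ≈ 5.8750)
Y*(-200) - 1/((-5529 - S) - 20514) = (47/8)*(-200) - 1/((-5529 - 1*6764) - 20514) = -1175 - 1/((-5529 - 6764) - 20514) = -1175 - 1/(-12293 - 20514) = -1175 - 1/(-32807) = -1175 - 1*(-1/32807) = -1175 + 1/32807 = -38548224/32807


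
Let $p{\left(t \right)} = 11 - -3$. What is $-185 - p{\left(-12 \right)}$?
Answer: $-199$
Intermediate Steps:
$p{\left(t \right)} = 14$ ($p{\left(t \right)} = 11 + 3 = 14$)
$-185 - p{\left(-12 \right)} = -185 - 14 = -199$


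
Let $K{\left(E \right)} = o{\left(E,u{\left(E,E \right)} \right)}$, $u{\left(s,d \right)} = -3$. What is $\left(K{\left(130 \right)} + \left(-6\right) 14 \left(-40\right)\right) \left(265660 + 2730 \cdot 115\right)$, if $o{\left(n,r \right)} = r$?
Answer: $1945750770$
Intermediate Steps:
$K{\left(E \right)} = -3$
$\left(K{\left(130 \right)} + \left(-6\right) 14 \left(-40\right)\right) \left(265660 + 2730 \cdot 115\right) = \left(-3 + \left(-6\right) 14 \left(-40\right)\right) \left(265660 + 2730 \cdot 115\right) = \left(-3 - -3360\right) \left(265660 + 313950\right) = \left(-3 + 3360\right) 579610 = 3357 \cdot 579610 = 1945750770$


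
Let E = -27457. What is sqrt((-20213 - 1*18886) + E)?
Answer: 2*I*sqrt(16639) ≈ 257.98*I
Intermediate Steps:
sqrt((-20213 - 1*18886) + E) = sqrt((-20213 - 1*18886) - 27457) = sqrt((-20213 - 18886) - 27457) = sqrt(-39099 - 27457) = sqrt(-66556) = 2*I*sqrt(16639)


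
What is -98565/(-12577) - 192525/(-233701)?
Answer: 25456125990/2939257477 ≈ 8.6607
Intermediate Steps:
-98565/(-12577) - 192525/(-233701) = -98565*(-1/12577) - 192525*(-1/233701) = 98565/12577 + 192525/233701 = 25456125990/2939257477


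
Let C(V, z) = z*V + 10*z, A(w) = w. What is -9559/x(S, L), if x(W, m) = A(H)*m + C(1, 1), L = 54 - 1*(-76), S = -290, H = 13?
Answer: -9559/1701 ≈ -5.6196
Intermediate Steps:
C(V, z) = 10*z + V*z (C(V, z) = V*z + 10*z = 10*z + V*z)
L = 130 (L = 54 + 76 = 130)
x(W, m) = 11 + 13*m (x(W, m) = 13*m + 1*(10 + 1) = 13*m + 1*11 = 13*m + 11 = 11 + 13*m)
-9559/x(S, L) = -9559/(11 + 13*130) = -9559/(11 + 1690) = -9559/1701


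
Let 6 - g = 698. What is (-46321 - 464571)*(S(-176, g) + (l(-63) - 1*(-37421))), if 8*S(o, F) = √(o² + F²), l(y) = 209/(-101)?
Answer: -1930820266304/101 - 255446*√31865 ≈ -1.9163e+10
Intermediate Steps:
g = -692 (g = 6 - 1*698 = 6 - 698 = -692)
l(y) = -209/101 (l(y) = 209*(-1/101) = -209/101)
S(o, F) = √(F² + o²)/8 (S(o, F) = √(o² + F²)/8 = √(F² + o²)/8)
(-46321 - 464571)*(S(-176, g) + (l(-63) - 1*(-37421))) = (-46321 - 464571)*(√((-692)² + (-176)²)/8 + (-209/101 - 1*(-37421))) = -510892*(√(478864 + 30976)/8 + (-209/101 + 37421)) = -510892*(√509840/8 + 3779312/101) = -510892*((4*√31865)/8 + 3779312/101) = -510892*(√31865/2 + 3779312/101) = -510892*(3779312/101 + √31865/2) = -1930820266304/101 - 255446*√31865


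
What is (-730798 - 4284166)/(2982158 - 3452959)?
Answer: 5014964/470801 ≈ 10.652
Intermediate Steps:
(-730798 - 4284166)/(2982158 - 3452959) = -5014964/(-470801) = -5014964*(-1/470801) = 5014964/470801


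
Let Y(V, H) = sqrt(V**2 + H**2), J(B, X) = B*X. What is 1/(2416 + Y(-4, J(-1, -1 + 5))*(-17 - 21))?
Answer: 151/361928 + 19*sqrt(2)/723856 ≈ 0.00045433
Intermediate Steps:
Y(V, H) = sqrt(H**2 + V**2)
1/(2416 + Y(-4, J(-1, -1 + 5))*(-17 - 21)) = 1/(2416 + sqrt((-(-1 + 5))**2 + (-4)**2)*(-17 - 21)) = 1/(2416 + sqrt((-1*4)**2 + 16)*(-38)) = 1/(2416 + sqrt((-4)**2 + 16)*(-38)) = 1/(2416 + sqrt(16 + 16)*(-38)) = 1/(2416 + sqrt(32)*(-38)) = 1/(2416 + (4*sqrt(2))*(-38)) = 1/(2416 - 152*sqrt(2))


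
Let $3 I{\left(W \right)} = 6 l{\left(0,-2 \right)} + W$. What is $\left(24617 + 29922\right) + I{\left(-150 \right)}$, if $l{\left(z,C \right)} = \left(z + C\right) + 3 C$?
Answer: $54473$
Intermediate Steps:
$l{\left(z,C \right)} = z + 4 C$ ($l{\left(z,C \right)} = \left(C + z\right) + 3 C = z + 4 C$)
$I{\left(W \right)} = -16 + \frac{W}{3}$ ($I{\left(W \right)} = \frac{6 \left(0 + 4 \left(-2\right)\right) + W}{3} = \frac{6 \left(0 - 8\right) + W}{3} = \frac{6 \left(-8\right) + W}{3} = \frac{-48 + W}{3} = -16 + \frac{W}{3}$)
$\left(24617 + 29922\right) + I{\left(-150 \right)} = \left(24617 + 29922\right) + \left(-16 + \frac{1}{3} \left(-150\right)\right) = 54539 - 66 = 54473$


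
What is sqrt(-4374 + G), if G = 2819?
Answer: I*sqrt(1555) ≈ 39.433*I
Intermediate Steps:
sqrt(-4374 + G) = sqrt(-4374 + 2819) = sqrt(-1555) = I*sqrt(1555)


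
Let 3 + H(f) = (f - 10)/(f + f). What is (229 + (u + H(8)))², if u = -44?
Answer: 2117025/64 ≈ 33079.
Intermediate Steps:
H(f) = -3 + (-10 + f)/(2*f) (H(f) = -3 + (f - 10)/(f + f) = -3 + (-10 + f)/((2*f)) = -3 + (-10 + f)*(1/(2*f)) = -3 + (-10 + f)/(2*f))
(229 + (u + H(8)))² = (229 + (-44 + (-5/2 - 5/8)))² = (229 + (-44 - 25/8))² = (229 - 377/8)² = (1455/8)² = 2117025/64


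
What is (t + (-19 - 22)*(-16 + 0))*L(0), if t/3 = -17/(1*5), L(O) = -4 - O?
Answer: -12916/5 ≈ -2583.2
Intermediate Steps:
t = -51/5 (t = 3*(-17/(1*5)) = 3*(-17/5) = -51/5 ≈ -10.200)
(t + (-19 - 22)*(-16 + 0))*L(0) = (-51/5 + (-19 - 22)*(-16 + 0))*(-4 - 1*0) = (-51/5 - 41*(-16))*(-4 + 0) = (-51/5 + 656)*(-4) = (3229/5)*(-4) = -12916/5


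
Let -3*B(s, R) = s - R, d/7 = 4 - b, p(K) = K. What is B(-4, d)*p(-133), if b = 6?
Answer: 1330/3 ≈ 443.33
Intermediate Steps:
d = -14 (d = 7*(4 - 1*6) = 7*(4 - 6) = 7*(-2) = -14)
B(s, R) = -s/3 + R/3 (B(s, R) = -(s - R)/3 = -s/3 + R/3)
B(-4, d)*p(-133) = (-1/3*(-4) + (1/3)*(-14))*(-133) = (4/3 - 14/3)*(-133) = -10/3*(-133) = 1330/3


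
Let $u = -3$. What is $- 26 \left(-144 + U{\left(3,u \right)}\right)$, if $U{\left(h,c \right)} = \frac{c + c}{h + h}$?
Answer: $3770$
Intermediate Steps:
$U{\left(h,c \right)} = \frac{c}{h}$ ($U{\left(h,c \right)} = \frac{2 c}{2 h} = 2 c \frac{1}{2 h} = \frac{c}{h}$)
$- 26 \left(-144 + U{\left(3,u \right)}\right) = - 26 \left(-144 - \frac{3}{3}\right) = - 26 \left(-144 - 1\right) = \left(-26\right) \left(-145\right) = 3770$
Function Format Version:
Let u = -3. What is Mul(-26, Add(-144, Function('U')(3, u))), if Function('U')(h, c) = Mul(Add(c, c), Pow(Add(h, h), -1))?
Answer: 3770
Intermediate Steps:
Function('U')(h, c) = Mul(c, Pow(h, -1)) (Function('U')(h, c) = Mul(Mul(2, c), Pow(Mul(2, h), -1)) = Mul(Mul(2, c), Mul(Rational(1, 2), Pow(h, -1))) = Mul(c, Pow(h, -1)))
Mul(-26, Add(-144, Function('U')(3, u))) = Mul(-26, Add(-144, Mul(-3, Pow(3, -1)))) = Mul(-26, Add(-144, Mul(-3, Rational(1, 3)))) = Mul(-26, Add(-144, -1)) = Mul(-26, -145) = 3770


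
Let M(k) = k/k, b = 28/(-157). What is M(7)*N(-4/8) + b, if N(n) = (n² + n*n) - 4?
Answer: -1155/314 ≈ -3.6783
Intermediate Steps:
N(n) = -4 + 2*n² (N(n) = (n² + n²) - 4 = 2*n² - 4 = -4 + 2*n²)
b = -28/157 (b = 28*(-1/157) = -28/157 ≈ -0.17834)
M(k) = 1
M(7)*N(-4/8) + b = 1*(-4 + 2*(-4/8)²) - 28/157 = 1*(-4 + 2*(-4*⅛)²) - 28/157 = 1*(-4 + 2*(-½)²) - 28/157 = 1*(-4 + 2*(¼)) - 28/157 = 1*(-4 + ½) - 28/157 = 1*(-7/2) - 28/157 = -7/2 - 28/157 = -1155/314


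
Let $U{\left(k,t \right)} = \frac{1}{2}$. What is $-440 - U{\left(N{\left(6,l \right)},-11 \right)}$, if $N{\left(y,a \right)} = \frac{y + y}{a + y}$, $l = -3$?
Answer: $- \frac{881}{2} \approx -440.5$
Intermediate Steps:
$N{\left(y,a \right)} = \frac{2 y}{a + y}$
$U{\left(k,t \right)} = \frac{1}{2}$
$-440 - U{\left(N{\left(6,l \right)},-11 \right)} = -440 - \frac{1}{2} = - \frac{881}{2}$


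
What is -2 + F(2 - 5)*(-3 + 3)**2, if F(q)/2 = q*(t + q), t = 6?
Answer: -2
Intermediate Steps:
F(q) = 2*q*(6 + q) (F(q) = 2*(q*(6 + q)) = 2*q*(6 + q))
-2 + F(2 - 5)*(-3 + 3)**2 = -2 + (2*(2 - 5)*(6 + (2 - 5)))*(-3 + 3)**2 = -2 + (2*(-3)*(6 - 3))*0**2 = -2 + (2*(-3)*3)*0 = -2 - 18*0 = -2 + 0 = -2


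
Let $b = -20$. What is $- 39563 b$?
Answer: $791260$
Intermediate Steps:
$- 39563 b = \left(-39563\right) \left(-20\right) = 791260$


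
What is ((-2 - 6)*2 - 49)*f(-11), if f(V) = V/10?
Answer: 143/2 ≈ 71.500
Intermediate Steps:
f(V) = V/10 (f(V) = V*(1/10) = V/10)
((-2 - 6)*2 - 49)*f(-11) = ((-2 - 6)*2 - 49)*((1/10)*(-11)) = (-8*2 - 49)*(-11/10) = (-16 - 49)*(-11/10) = -65*(-11/10) = 143/2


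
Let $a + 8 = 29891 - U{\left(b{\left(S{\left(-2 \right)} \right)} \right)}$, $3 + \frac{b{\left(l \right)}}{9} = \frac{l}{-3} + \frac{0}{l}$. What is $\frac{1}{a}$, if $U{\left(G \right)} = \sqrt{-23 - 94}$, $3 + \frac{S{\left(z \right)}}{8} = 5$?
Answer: $\frac{9961}{297664602} + \frac{i \sqrt{13}}{297664602} \approx 3.3464 \cdot 10^{-5} + 1.2113 \cdot 10^{-8} i$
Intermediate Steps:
$S{\left(z \right)} = 16$ ($S{\left(z \right)} = -24 + 8 \cdot 5 = -24 + 40 = 16$)
$b{\left(l \right)} = -27 - 3 l$ ($b{\left(l \right)} = -27 + 9 \left(\frac{l}{-3} + \frac{0}{l}\right) = -27 + 9 \left(l \left(- \frac{1}{3}\right) + 0\right) = -27 + 9 \left(- \frac{l}{3} + 0\right) = -27 + 9 \left(- \frac{l}{3}\right) = -27 - 3 l$)
$U{\left(G \right)} = 3 i \sqrt{13}$ ($U{\left(G \right)} = \sqrt{-117} = 3 i \sqrt{13}$)
$a = 29883 - 3 i \sqrt{13}$ ($a = -8 + \left(29891 - 3 i \sqrt{13}\right) = 29883 - 3 i \sqrt{13} \approx 29883.0 - 10.817 i$)
$\frac{1}{a} = \frac{1}{29883 - 3 i \sqrt{13}}$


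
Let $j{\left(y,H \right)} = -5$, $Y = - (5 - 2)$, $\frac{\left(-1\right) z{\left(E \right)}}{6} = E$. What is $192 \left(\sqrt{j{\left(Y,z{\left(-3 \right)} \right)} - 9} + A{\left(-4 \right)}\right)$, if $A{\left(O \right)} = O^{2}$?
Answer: $3072 + 192 i \sqrt{14} \approx 3072.0 + 718.4 i$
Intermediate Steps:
$z{\left(E \right)} = - 6 E$
$Y = -3$ ($Y = \left(-1\right) 3 = -3$)
$192 \left(\sqrt{j{\left(Y,z{\left(-3 \right)} \right)} - 9} + A{\left(-4 \right)}\right) = 192 \left(\sqrt{-5 - 9} + \left(-4\right)^{2}\right) = 192 \left(\sqrt{-14} + 16\right) = 192 \left(i \sqrt{14} + 16\right) = 192 \left(16 + i \sqrt{14}\right) = 3072 + 192 i \sqrt{14}$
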